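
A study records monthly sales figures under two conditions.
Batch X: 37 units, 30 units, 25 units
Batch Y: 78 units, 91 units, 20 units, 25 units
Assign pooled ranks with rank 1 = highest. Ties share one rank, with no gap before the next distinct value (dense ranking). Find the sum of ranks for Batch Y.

Sorted (descending): 91, 78, 37, 30, 25, 25, 20
The 2 values of 25 share dense rank 5.
Remaining distinct values take the next consecutive integers.
Batch Y values → pooled ranks: 78→2, 91→1, 20→6, 25→5
Rank sum = 2 + 1 + 6 + 5 = 14

14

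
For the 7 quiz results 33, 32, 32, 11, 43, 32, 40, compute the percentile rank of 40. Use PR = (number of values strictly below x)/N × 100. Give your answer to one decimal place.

N = 7.
Strictly below 40: 5. Equal to 40: 1.
PR = 5/7 × 100 = 71.4

71.4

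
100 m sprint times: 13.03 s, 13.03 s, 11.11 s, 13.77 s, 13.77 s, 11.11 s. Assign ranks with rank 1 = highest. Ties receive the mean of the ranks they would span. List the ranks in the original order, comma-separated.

3.5, 3.5, 5.5, 1.5, 1.5, 5.5

Sorted (descending): 13.77, 13.77, 13.03, 13.03, 11.11, 11.11
The 2 values of 13.77 occupy positions 1–2 → average rank (1+2)/2 = 1.5.
The 2 values of 13.03 occupy positions 3–4 → average rank (3+4)/2 = 3.5.
The 2 values of 11.11 occupy positions 5–6 → average rank (5+6)/2 = 5.5.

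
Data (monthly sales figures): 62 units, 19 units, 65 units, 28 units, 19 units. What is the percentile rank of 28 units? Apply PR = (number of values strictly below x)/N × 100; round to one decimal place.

40.0

N = 5.
Strictly below 28: 2. Equal to 28: 1.
PR = 2/5 × 100 = 40.0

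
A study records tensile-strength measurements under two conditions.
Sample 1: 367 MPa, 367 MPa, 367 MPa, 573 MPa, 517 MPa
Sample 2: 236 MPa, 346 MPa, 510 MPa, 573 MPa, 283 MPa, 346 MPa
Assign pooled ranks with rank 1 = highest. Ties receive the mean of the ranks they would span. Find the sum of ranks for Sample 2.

Sorted (descending): 573, 573, 517, 510, 367, 367, 367, 346, 346, 283, 236
The 2 values of 573 occupy positions 1–2 → average rank (1+2)/2 = 1.5.
The 3 values of 367 occupy positions 5–7 → average rank 6.
The 2 values of 346 occupy positions 8–9 → average rank (8+9)/2 = 8.5.
Sample 2 values → pooled ranks: 236→11, 346→8.5, 510→4, 573→1.5, 283→10, 346→8.5
Rank sum = 11 + 8.5 + 4 + 1.5 + 10 + 8.5 = 43.5

43.5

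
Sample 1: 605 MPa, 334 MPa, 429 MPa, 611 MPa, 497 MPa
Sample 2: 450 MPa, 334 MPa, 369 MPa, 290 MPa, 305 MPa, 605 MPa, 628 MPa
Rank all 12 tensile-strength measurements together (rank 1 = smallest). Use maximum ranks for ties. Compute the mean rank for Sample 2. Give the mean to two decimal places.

5.86

Sorted (ascending): 290, 305, 334, 334, 369, 429, 450, 497, 605, 605, 611, 628
The 2 values of 334 occupy positions 3–4 → each gets rank 4.
The 2 values of 605 occupy positions 9–10 → each gets rank 10.
Sample 2 values → pooled ranks: 450→7, 334→4, 369→5, 290→1, 305→2, 605→10, 628→12
Mean rank = (7 + 4 + 5 + 1 + 2 + 10 + 12) / 7 = 5.86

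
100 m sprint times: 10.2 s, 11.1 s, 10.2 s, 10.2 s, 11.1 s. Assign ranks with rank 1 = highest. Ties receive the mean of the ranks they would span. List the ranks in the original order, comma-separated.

4, 1.5, 4, 4, 1.5

Sorted (descending): 11.1, 11.1, 10.2, 10.2, 10.2
The 2 values of 11.1 occupy positions 1–2 → average rank (1+2)/2 = 1.5.
The 3 values of 10.2 occupy positions 3–5 → average rank 4.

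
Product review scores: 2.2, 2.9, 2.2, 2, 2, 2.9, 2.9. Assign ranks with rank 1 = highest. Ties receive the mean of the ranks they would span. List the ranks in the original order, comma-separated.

4.5, 2, 4.5, 6.5, 6.5, 2, 2

Sorted (descending): 2.9, 2.9, 2.9, 2.2, 2.2, 2, 2
The 3 values of 2.9 occupy positions 1–3 → average rank 2.
The 2 values of 2.2 occupy positions 4–5 → average rank (4+5)/2 = 4.5.
The 2 values of 2 occupy positions 6–7 → average rank (6+7)/2 = 6.5.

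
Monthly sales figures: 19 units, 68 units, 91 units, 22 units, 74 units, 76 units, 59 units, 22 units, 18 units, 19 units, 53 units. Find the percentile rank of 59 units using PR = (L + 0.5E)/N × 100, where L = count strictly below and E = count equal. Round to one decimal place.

N = 11.
Strictly below 59: 6. Equal to 59: 1.
PR = (6 + 0.5·1)/11 × 100 = 59.1

59.1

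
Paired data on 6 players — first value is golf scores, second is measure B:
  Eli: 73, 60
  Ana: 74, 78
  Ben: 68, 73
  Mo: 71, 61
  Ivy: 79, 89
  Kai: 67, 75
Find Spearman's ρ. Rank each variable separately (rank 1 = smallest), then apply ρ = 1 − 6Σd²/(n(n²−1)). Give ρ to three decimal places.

Ranks of variable 1: 4, 5, 2, 3, 6, 1
Ranks of variable 2: 1, 5, 3, 2, 6, 4
d = r₁ − r₂: 3, 0, -1, 1, 0, -3
d²: 9, 0, 1, 1, 0, 9; Σd² = 20
ρ = 1 − 6·20/(6·35) = 1 − 120/210 = 0.429

0.429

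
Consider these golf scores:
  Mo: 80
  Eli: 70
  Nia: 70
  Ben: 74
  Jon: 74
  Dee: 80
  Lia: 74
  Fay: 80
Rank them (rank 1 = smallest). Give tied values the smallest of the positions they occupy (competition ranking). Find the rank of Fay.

6

Sorted (ascending): 70, 70, 74, 74, 74, 80, 80, 80
The 2 values of 70 occupy positions 1–2 → each gets rank 1.
The 3 values of 74 occupy positions 3–5 → each gets rank 3.
The 3 values of 80 occupy positions 6–8 → each gets rank 6.
Fay has value 80 → rank 6.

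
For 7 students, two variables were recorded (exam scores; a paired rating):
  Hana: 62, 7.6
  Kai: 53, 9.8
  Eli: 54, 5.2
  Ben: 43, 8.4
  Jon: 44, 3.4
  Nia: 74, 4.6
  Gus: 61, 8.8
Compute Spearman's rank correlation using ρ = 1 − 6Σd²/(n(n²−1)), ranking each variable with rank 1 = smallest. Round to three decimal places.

-0.143

Ranks of variable 1: 6, 3, 4, 1, 2, 7, 5
Ranks of variable 2: 4, 7, 3, 5, 1, 2, 6
d = r₁ − r₂: 2, -4, 1, -4, 1, 5, -1
d²: 4, 16, 1, 16, 1, 25, 1; Σd² = 64
ρ = 1 − 6·64/(7·48) = 1 − 384/336 = -0.143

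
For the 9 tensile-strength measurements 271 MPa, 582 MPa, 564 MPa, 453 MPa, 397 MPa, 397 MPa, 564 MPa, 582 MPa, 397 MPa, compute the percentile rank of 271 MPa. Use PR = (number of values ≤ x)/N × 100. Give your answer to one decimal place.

N = 9.
Strictly below 271: 0. Equal to 271: 1.
PR = 1/9 × 100 = 11.1

11.1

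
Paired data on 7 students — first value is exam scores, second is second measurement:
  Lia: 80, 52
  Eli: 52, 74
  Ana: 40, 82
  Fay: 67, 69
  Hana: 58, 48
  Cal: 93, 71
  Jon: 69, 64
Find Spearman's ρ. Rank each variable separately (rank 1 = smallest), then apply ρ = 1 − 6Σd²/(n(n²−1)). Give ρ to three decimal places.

-0.429

Ranks of variable 1: 6, 2, 1, 4, 3, 7, 5
Ranks of variable 2: 2, 6, 7, 4, 1, 5, 3
d = r₁ − r₂: 4, -4, -6, 0, 2, 2, 2
d²: 16, 16, 36, 0, 4, 4, 4; Σd² = 80
ρ = 1 − 6·80/(7·48) = 1 − 480/336 = -0.429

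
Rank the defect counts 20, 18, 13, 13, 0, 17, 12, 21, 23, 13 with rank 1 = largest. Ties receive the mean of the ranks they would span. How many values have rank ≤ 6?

Sorted (descending): 23, 21, 20, 18, 17, 13, 13, 13, 12, 0
The 3 values of 13 occupy positions 6–8 → average rank 7.
Ranks ≤ 6: {1, 2, 3, 4, 5} → 5 values.

5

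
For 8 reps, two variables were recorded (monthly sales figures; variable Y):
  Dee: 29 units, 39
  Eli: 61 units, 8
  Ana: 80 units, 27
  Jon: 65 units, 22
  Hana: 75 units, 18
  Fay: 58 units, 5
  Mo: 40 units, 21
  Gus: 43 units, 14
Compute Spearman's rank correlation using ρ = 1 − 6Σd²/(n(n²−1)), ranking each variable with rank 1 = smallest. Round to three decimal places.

Ranks of variable 1: 1, 5, 8, 6, 7, 4, 2, 3
Ranks of variable 2: 8, 2, 7, 6, 4, 1, 5, 3
d = r₁ − r₂: -7, 3, 1, 0, 3, 3, -3, 0
d²: 49, 9, 1, 0, 9, 9, 9, 0; Σd² = 86
ρ = 1 − 6·86/(8·63) = 1 − 516/504 = -0.024

-0.024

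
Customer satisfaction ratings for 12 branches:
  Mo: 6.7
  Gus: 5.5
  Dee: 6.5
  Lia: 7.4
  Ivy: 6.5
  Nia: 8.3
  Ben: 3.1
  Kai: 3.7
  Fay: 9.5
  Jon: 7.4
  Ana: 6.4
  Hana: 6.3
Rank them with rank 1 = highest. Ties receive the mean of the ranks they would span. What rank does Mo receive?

5

Sorted (descending): 9.5, 8.3, 7.4, 7.4, 6.7, 6.5, 6.5, 6.4, 6.3, 5.5, 3.7, 3.1
The 2 values of 7.4 occupy positions 3–4 → average rank (3+4)/2 = 3.5.
The 2 values of 6.5 occupy positions 6–7 → average rank (6+7)/2 = 6.5.
Mo has value 6.7 → rank 5.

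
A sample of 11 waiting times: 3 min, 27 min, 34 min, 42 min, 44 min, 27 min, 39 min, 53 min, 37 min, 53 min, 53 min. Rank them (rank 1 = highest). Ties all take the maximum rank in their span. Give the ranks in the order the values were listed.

Sorted (descending): 53, 53, 53, 44, 42, 39, 37, 34, 27, 27, 3
The 3 values of 53 occupy positions 1–3 → each gets rank 3.
The 2 values of 27 occupy positions 9–10 → each gets rank 10.

11, 10, 8, 5, 4, 10, 6, 3, 7, 3, 3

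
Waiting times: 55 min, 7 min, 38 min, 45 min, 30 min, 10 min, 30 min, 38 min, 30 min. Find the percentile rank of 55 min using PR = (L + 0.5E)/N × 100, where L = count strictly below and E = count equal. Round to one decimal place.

N = 9.
Strictly below 55: 8. Equal to 55: 1.
PR = (8 + 0.5·1)/9 × 100 = 94.4

94.4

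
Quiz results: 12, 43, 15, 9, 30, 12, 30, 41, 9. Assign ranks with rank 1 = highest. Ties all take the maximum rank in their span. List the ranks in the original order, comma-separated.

Sorted (descending): 43, 41, 30, 30, 15, 12, 12, 9, 9
The 2 values of 30 occupy positions 3–4 → each gets rank 4.
The 2 values of 12 occupy positions 6–7 → each gets rank 7.
The 2 values of 9 occupy positions 8–9 → each gets rank 9.

7, 1, 5, 9, 4, 7, 4, 2, 9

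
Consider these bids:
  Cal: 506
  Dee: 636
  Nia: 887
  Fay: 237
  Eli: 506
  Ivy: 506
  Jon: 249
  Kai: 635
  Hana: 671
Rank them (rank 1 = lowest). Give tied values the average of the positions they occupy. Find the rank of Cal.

Sorted (ascending): 237, 249, 506, 506, 506, 635, 636, 671, 887
The 3 values of 506 occupy positions 3–5 → average rank 4.
Cal has value 506 → rank 4.

4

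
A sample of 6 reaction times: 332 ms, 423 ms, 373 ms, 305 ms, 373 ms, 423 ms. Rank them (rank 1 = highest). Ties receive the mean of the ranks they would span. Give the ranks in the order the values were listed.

Sorted (descending): 423, 423, 373, 373, 332, 305
The 2 values of 423 occupy positions 1–2 → average rank (1+2)/2 = 1.5.
The 2 values of 373 occupy positions 3–4 → average rank (3+4)/2 = 3.5.

5, 1.5, 3.5, 6, 3.5, 1.5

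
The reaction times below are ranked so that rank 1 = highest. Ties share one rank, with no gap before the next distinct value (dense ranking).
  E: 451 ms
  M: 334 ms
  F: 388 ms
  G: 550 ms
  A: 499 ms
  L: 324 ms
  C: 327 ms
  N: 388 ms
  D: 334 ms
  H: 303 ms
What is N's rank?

4

Sorted (descending): 550, 499, 451, 388, 388, 334, 334, 327, 324, 303
The 2 values of 388 share dense rank 4.
The 2 values of 334 share dense rank 5.
Remaining distinct values take the next consecutive integers.
N has value 388 ms → rank 4.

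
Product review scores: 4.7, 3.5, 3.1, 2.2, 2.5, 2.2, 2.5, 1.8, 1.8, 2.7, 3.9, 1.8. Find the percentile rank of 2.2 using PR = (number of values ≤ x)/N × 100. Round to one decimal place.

41.7

N = 12.
Strictly below 2.2: 3. Equal to 2.2: 2.
PR = 5/12 × 100 = 41.7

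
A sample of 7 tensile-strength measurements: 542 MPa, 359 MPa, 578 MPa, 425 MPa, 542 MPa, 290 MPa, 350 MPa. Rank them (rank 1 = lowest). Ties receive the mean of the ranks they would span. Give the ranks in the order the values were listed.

5.5, 3, 7, 4, 5.5, 1, 2

Sorted (ascending): 290, 350, 359, 425, 542, 542, 578
The 2 values of 542 occupy positions 5–6 → average rank (5+6)/2 = 5.5.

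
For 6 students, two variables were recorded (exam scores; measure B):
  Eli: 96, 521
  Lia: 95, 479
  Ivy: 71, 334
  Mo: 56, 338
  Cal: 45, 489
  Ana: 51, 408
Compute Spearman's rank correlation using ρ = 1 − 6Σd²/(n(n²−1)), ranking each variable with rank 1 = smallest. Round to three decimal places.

Ranks of variable 1: 6, 5, 4, 3, 1, 2
Ranks of variable 2: 6, 4, 1, 2, 5, 3
d = r₁ − r₂: 0, 1, 3, 1, -4, -1
d²: 0, 1, 9, 1, 16, 1; Σd² = 28
ρ = 1 − 6·28/(6·35) = 1 − 168/210 = 0.200

0.200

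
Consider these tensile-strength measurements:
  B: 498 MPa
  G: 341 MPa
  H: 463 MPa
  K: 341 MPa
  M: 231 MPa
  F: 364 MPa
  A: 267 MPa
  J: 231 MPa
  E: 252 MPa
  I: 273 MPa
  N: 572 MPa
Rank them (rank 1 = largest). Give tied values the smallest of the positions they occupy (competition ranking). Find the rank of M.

10

Sorted (descending): 572, 498, 463, 364, 341, 341, 273, 267, 252, 231, 231
The 2 values of 341 occupy positions 5–6 → each gets rank 5.
The 2 values of 231 occupy positions 10–11 → each gets rank 10.
M has value 231 MPa → rank 10.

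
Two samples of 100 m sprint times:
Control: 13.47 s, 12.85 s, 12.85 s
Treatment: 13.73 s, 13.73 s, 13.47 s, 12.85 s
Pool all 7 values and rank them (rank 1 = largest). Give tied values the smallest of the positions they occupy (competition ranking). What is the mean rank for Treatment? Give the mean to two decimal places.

Sorted (descending): 13.73, 13.73, 13.47, 13.47, 12.85, 12.85, 12.85
The 2 values of 13.73 occupy positions 1–2 → each gets rank 1.
The 2 values of 13.47 occupy positions 3–4 → each gets rank 3.
The 3 values of 12.85 occupy positions 5–7 → each gets rank 5.
Treatment values → pooled ranks: 13.73→1, 13.73→1, 13.47→3, 12.85→5
Mean rank = (1 + 1 + 3 + 5) / 4 = 2.50

2.50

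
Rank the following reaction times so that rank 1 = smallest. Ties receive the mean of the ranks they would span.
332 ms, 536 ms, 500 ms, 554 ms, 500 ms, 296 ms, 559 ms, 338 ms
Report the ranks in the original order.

Sorted (ascending): 296, 332, 338, 500, 500, 536, 554, 559
The 2 values of 500 occupy positions 4–5 → average rank (4+5)/2 = 4.5.

2, 6, 4.5, 7, 4.5, 1, 8, 3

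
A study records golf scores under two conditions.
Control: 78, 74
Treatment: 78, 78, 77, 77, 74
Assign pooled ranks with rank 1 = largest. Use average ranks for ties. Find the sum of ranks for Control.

Sorted (descending): 78, 78, 78, 77, 77, 74, 74
The 3 values of 78 occupy positions 1–3 → average rank 2.
The 2 values of 77 occupy positions 4–5 → average rank (4+5)/2 = 4.5.
The 2 values of 74 occupy positions 6–7 → average rank (6+7)/2 = 6.5.
Control values → pooled ranks: 78→2, 74→6.5
Rank sum = 2 + 6.5 = 8.5

8.5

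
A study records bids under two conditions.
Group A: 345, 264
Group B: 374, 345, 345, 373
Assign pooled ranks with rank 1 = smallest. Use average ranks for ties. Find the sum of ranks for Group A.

4

Sorted (ascending): 264, 345, 345, 345, 373, 374
The 3 values of 345 occupy positions 2–4 → average rank 3.
Group A values → pooled ranks: 345→3, 264→1
Rank sum = 3 + 1 = 4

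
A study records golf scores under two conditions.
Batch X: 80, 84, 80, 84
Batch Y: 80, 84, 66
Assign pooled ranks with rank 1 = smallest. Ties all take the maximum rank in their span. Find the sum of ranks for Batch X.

Sorted (ascending): 66, 80, 80, 80, 84, 84, 84
The 3 values of 80 occupy positions 2–4 → each gets rank 4.
The 3 values of 84 occupy positions 5–7 → each gets rank 7.
Batch X values → pooled ranks: 80→4, 84→7, 80→4, 84→7
Rank sum = 4 + 7 + 4 + 7 = 22

22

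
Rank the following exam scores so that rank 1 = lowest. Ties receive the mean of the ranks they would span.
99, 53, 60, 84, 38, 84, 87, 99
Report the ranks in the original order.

Sorted (ascending): 38, 53, 60, 84, 84, 87, 99, 99
The 2 values of 84 occupy positions 4–5 → average rank (4+5)/2 = 4.5.
The 2 values of 99 occupy positions 7–8 → average rank (7+8)/2 = 7.5.

7.5, 2, 3, 4.5, 1, 4.5, 6, 7.5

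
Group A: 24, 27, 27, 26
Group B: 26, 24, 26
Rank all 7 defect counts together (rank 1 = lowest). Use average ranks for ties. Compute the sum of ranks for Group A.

Sorted (ascending): 24, 24, 26, 26, 26, 27, 27
The 2 values of 24 occupy positions 1–2 → average rank (1+2)/2 = 1.5.
The 3 values of 26 occupy positions 3–5 → average rank 4.
The 2 values of 27 occupy positions 6–7 → average rank (6+7)/2 = 6.5.
Group A values → pooled ranks: 24→1.5, 27→6.5, 27→6.5, 26→4
Rank sum = 1.5 + 6.5 + 6.5 + 4 = 18.5

18.5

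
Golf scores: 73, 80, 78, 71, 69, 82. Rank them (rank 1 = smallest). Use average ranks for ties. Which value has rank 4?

Sorted (ascending): 69, 71, 73, 78, 80, 82
No ties — each value takes its position as its rank.
Rank 4 → value 78.

78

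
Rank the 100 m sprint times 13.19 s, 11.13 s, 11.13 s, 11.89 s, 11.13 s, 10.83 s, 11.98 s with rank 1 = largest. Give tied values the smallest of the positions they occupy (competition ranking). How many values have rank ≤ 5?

6

Sorted (descending): 13.19, 11.98, 11.89, 11.13, 11.13, 11.13, 10.83
The 3 values of 11.13 occupy positions 4–6 → each gets rank 4.
Ranks ≤ 5: {1, 2, 3, 4, 4, 4} → 6 values.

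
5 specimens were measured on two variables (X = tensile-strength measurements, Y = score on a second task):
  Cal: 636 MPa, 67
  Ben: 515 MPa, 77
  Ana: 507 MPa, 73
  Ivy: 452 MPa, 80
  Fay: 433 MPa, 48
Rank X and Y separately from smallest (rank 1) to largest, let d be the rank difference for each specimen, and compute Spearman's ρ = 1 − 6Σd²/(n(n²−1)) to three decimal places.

0.100

Ranks of variable 1: 5, 4, 3, 2, 1
Ranks of variable 2: 2, 4, 3, 5, 1
d = r₁ − r₂: 3, 0, 0, -3, 0
d²: 9, 0, 0, 9, 0; Σd² = 18
ρ = 1 − 6·18/(5·24) = 1 − 108/120 = 0.100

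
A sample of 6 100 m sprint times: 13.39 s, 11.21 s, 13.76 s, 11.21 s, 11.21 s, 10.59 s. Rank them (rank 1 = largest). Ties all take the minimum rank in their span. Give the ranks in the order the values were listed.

2, 3, 1, 3, 3, 6

Sorted (descending): 13.76, 13.39, 11.21, 11.21, 11.21, 10.59
The 3 values of 11.21 occupy positions 3–5 → each gets rank 3.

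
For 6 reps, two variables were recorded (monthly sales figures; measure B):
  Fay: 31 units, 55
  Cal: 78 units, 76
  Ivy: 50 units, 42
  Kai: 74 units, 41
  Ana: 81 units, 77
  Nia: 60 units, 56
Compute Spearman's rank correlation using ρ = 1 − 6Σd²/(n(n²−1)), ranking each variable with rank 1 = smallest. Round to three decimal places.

0.600

Ranks of variable 1: 1, 5, 2, 4, 6, 3
Ranks of variable 2: 3, 5, 2, 1, 6, 4
d = r₁ − r₂: -2, 0, 0, 3, 0, -1
d²: 4, 0, 0, 9, 0, 1; Σd² = 14
ρ = 1 − 6·14/(6·35) = 1 − 84/210 = 0.600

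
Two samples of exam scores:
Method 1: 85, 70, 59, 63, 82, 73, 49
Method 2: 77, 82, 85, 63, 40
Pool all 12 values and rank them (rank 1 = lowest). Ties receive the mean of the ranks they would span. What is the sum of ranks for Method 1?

43.5

Sorted (ascending): 40, 49, 59, 63, 63, 70, 73, 77, 82, 82, 85, 85
The 2 values of 63 occupy positions 4–5 → average rank (4+5)/2 = 4.5.
The 2 values of 82 occupy positions 9–10 → average rank (9+10)/2 = 9.5.
The 2 values of 85 occupy positions 11–12 → average rank (11+12)/2 = 11.5.
Method 1 values → pooled ranks: 85→11.5, 70→6, 59→3, 63→4.5, 82→9.5, 73→7, 49→2
Rank sum = 11.5 + 6 + 3 + 4.5 + 9.5 + 7 + 2 = 43.5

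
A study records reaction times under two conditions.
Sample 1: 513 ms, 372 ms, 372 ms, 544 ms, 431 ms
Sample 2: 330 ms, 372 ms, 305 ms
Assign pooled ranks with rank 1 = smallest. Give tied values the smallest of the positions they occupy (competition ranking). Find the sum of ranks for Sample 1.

Sorted (ascending): 305, 330, 372, 372, 372, 431, 513, 544
The 3 values of 372 occupy positions 3–5 → each gets rank 3.
Sample 1 values → pooled ranks: 513→7, 372→3, 372→3, 544→8, 431→6
Rank sum = 7 + 3 + 3 + 8 + 6 = 27

27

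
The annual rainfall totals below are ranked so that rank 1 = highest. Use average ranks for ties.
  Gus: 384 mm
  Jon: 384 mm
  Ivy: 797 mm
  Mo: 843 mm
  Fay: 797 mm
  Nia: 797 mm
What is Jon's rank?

Sorted (descending): 843, 797, 797, 797, 384, 384
The 3 values of 797 occupy positions 2–4 → average rank 3.
The 2 values of 384 occupy positions 5–6 → average rank (5+6)/2 = 5.5.
Jon has value 384 mm → rank 5.5.

5.5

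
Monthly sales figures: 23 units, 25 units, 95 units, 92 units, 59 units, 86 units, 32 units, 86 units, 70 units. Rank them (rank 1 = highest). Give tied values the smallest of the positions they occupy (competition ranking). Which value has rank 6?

59

Sorted (descending): 95, 92, 86, 86, 70, 59, 32, 25, 23
The 2 values of 86 occupy positions 3–4 → each gets rank 3.
Rank 6 → value 59.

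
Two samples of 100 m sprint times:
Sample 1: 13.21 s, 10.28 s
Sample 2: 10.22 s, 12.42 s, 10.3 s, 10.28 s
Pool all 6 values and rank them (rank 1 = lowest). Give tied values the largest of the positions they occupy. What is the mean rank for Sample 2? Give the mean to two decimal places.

3.25

Sorted (ascending): 10.22, 10.28, 10.28, 10.3, 12.42, 13.21
The 2 values of 10.28 occupy positions 2–3 → each gets rank 3.
Sample 2 values → pooled ranks: 10.22→1, 12.42→5, 10.3→4, 10.28→3
Mean rank = (1 + 5 + 4 + 3) / 4 = 3.25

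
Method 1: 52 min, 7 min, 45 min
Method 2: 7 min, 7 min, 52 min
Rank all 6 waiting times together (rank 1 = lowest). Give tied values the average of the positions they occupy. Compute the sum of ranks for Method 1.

Sorted (ascending): 7, 7, 7, 45, 52, 52
The 3 values of 7 occupy positions 1–3 → average rank 2.
The 2 values of 52 occupy positions 5–6 → average rank (5+6)/2 = 5.5.
Method 1 values → pooled ranks: 52→5.5, 7→2, 45→4
Rank sum = 5.5 + 2 + 4 = 11.5

11.5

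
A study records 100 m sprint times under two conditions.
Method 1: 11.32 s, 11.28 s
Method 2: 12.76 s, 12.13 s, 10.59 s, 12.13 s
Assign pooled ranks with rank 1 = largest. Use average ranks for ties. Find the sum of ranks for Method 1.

Sorted (descending): 12.76, 12.13, 12.13, 11.32, 11.28, 10.59
The 2 values of 12.13 occupy positions 2–3 → average rank (2+3)/2 = 2.5.
Method 1 values → pooled ranks: 11.32→4, 11.28→5
Rank sum = 4 + 5 = 9

9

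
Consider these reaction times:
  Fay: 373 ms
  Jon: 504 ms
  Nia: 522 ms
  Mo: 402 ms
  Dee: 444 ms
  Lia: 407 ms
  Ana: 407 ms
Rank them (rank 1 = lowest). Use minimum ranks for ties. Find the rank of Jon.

6

Sorted (ascending): 373, 402, 407, 407, 444, 504, 522
The 2 values of 407 occupy positions 3–4 → each gets rank 3.
Jon has value 504 ms → rank 6.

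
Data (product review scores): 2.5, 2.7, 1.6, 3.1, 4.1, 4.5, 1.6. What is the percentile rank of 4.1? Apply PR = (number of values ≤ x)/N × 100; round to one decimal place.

N = 7.
Strictly below 4.1: 5. Equal to 4.1: 1.
PR = 6/7 × 100 = 85.7

85.7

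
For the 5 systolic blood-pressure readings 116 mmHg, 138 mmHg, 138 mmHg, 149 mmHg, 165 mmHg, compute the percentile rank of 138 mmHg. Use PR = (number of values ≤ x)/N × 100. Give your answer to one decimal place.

60.0

N = 5.
Strictly below 138: 1. Equal to 138: 2.
PR = 3/5 × 100 = 60.0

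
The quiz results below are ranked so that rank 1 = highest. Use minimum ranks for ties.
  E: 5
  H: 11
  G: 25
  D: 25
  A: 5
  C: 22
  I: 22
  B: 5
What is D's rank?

Sorted (descending): 25, 25, 22, 22, 11, 5, 5, 5
The 2 values of 25 occupy positions 1–2 → each gets rank 1.
The 2 values of 22 occupy positions 3–4 → each gets rank 3.
The 3 values of 5 occupy positions 6–8 → each gets rank 6.
D has value 25 → rank 1.

1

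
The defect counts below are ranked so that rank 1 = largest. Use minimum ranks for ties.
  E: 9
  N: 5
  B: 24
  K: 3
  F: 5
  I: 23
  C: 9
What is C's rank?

Sorted (descending): 24, 23, 9, 9, 5, 5, 3
The 2 values of 9 occupy positions 3–4 → each gets rank 3.
The 2 values of 5 occupy positions 5–6 → each gets rank 5.
C has value 9 → rank 3.

3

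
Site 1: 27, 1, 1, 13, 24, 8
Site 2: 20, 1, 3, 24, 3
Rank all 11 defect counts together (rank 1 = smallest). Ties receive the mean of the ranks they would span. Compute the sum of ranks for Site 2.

Sorted (ascending): 1, 1, 1, 3, 3, 8, 13, 20, 24, 24, 27
The 3 values of 1 occupy positions 1–3 → average rank 2.
The 2 values of 3 occupy positions 4–5 → average rank (4+5)/2 = 4.5.
The 2 values of 24 occupy positions 9–10 → average rank (9+10)/2 = 9.5.
Site 2 values → pooled ranks: 20→8, 1→2, 3→4.5, 24→9.5, 3→4.5
Rank sum = 8 + 2 + 4.5 + 9.5 + 4.5 = 28.5

28.5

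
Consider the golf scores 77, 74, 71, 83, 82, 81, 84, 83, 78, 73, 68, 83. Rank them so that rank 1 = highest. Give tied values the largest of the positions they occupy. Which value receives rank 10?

73

Sorted (descending): 84, 83, 83, 83, 82, 81, 78, 77, 74, 73, 71, 68
The 3 values of 83 occupy positions 2–4 → each gets rank 4.
Rank 10 → value 73.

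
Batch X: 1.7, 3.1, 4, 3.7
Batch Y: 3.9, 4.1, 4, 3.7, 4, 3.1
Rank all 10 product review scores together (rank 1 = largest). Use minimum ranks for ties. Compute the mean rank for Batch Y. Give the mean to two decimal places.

4.00

Sorted (descending): 4.1, 4, 4, 4, 3.9, 3.7, 3.7, 3.1, 3.1, 1.7
The 3 values of 4 occupy positions 2–4 → each gets rank 2.
The 2 values of 3.7 occupy positions 6–7 → each gets rank 6.
The 2 values of 3.1 occupy positions 8–9 → each gets rank 8.
Batch Y values → pooled ranks: 3.9→5, 4.1→1, 4→2, 3.7→6, 4→2, 3.1→8
Mean rank = (5 + 1 + 2 + 6 + 2 + 8) / 6 = 4.00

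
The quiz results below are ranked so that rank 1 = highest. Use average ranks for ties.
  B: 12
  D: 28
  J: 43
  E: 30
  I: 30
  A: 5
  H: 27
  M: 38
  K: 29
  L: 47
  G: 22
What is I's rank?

Sorted (descending): 47, 43, 38, 30, 30, 29, 28, 27, 22, 12, 5
The 2 values of 30 occupy positions 4–5 → average rank (4+5)/2 = 4.5.
I has value 30 → rank 4.5.

4.5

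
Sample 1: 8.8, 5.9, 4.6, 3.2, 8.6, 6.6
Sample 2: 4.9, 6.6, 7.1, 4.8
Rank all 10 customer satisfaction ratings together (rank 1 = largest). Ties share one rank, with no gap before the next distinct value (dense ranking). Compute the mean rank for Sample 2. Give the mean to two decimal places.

5.00

Sorted (descending): 8.8, 8.6, 7.1, 6.6, 6.6, 5.9, 4.9, 4.8, 4.6, 3.2
The 2 values of 6.6 share dense rank 4.
Remaining distinct values take the next consecutive integers.
Sample 2 values → pooled ranks: 4.9→6, 6.6→4, 7.1→3, 4.8→7
Mean rank = (6 + 4 + 3 + 7) / 4 = 5.00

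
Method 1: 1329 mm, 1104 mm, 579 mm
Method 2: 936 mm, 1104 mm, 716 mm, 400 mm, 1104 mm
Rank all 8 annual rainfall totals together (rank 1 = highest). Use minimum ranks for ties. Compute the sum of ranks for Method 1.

Sorted (descending): 1329, 1104, 1104, 1104, 936, 716, 579, 400
The 3 values of 1104 occupy positions 2–4 → each gets rank 2.
Method 1 values → pooled ranks: 1329→1, 1104→2, 579→7
Rank sum = 1 + 2 + 7 = 10

10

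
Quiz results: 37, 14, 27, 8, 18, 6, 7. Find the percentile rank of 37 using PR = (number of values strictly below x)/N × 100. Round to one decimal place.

85.7

N = 7.
Strictly below 37: 6. Equal to 37: 1.
PR = 6/7 × 100 = 85.7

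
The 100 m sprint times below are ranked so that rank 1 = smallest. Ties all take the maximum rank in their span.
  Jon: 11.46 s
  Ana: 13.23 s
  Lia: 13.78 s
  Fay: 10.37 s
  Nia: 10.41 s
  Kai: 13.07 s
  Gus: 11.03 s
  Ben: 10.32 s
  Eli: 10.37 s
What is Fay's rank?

3

Sorted (ascending): 10.32, 10.37, 10.37, 10.41, 11.03, 11.46, 13.07, 13.23, 13.78
The 2 values of 10.37 occupy positions 2–3 → each gets rank 3.
Fay has value 10.37 s → rank 3.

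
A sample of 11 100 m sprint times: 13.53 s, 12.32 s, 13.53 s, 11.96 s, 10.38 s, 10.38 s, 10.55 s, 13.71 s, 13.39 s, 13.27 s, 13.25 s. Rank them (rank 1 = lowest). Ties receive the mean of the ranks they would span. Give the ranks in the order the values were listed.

Sorted (ascending): 10.38, 10.38, 10.55, 11.96, 12.32, 13.25, 13.27, 13.39, 13.53, 13.53, 13.71
The 2 values of 10.38 occupy positions 1–2 → average rank (1+2)/2 = 1.5.
The 2 values of 13.53 occupy positions 9–10 → average rank (9+10)/2 = 9.5.

9.5, 5, 9.5, 4, 1.5, 1.5, 3, 11, 8, 7, 6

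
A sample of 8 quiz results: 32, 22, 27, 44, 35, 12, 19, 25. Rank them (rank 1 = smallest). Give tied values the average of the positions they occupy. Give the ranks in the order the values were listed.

6, 3, 5, 8, 7, 1, 2, 4

Sorted (ascending): 12, 19, 22, 25, 27, 32, 35, 44
No ties — each value takes its position as its rank.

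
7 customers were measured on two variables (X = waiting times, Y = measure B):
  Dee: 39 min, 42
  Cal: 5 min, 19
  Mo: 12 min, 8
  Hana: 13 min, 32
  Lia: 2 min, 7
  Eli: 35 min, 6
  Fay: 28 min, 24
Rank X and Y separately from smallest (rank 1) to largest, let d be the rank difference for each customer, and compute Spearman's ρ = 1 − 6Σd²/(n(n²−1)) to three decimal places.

0.393

Ranks of variable 1: 7, 2, 3, 4, 1, 6, 5
Ranks of variable 2: 7, 4, 3, 6, 2, 1, 5
d = r₁ − r₂: 0, -2, 0, -2, -1, 5, 0
d²: 0, 4, 0, 4, 1, 25, 0; Σd² = 34
ρ = 1 − 6·34/(7·48) = 1 − 204/336 = 0.393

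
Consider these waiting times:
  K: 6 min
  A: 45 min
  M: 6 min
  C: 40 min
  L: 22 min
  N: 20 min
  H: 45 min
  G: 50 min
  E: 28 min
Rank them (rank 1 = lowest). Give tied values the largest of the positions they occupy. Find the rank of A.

8

Sorted (ascending): 6, 6, 20, 22, 28, 40, 45, 45, 50
The 2 values of 6 occupy positions 1–2 → each gets rank 2.
The 2 values of 45 occupy positions 7–8 → each gets rank 8.
A has value 45 min → rank 8.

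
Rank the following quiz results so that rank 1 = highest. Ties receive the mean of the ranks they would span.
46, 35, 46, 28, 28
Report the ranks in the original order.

1.5, 3, 1.5, 4.5, 4.5

Sorted (descending): 46, 46, 35, 28, 28
The 2 values of 46 occupy positions 1–2 → average rank (1+2)/2 = 1.5.
The 2 values of 28 occupy positions 4–5 → average rank (4+5)/2 = 4.5.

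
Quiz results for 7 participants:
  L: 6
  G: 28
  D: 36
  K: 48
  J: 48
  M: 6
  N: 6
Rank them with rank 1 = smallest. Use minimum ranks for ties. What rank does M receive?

Sorted (ascending): 6, 6, 6, 28, 36, 48, 48
The 3 values of 6 occupy positions 1–3 → each gets rank 1.
The 2 values of 48 occupy positions 6–7 → each gets rank 6.
M has value 6 → rank 1.

1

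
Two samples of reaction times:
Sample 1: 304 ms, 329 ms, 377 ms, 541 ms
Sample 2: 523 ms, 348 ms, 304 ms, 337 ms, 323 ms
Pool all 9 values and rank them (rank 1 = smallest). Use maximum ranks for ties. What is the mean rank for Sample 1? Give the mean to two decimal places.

Sorted (ascending): 304, 304, 323, 329, 337, 348, 377, 523, 541
The 2 values of 304 occupy positions 1–2 → each gets rank 2.
Sample 1 values → pooled ranks: 304→2, 329→4, 377→7, 541→9
Mean rank = (2 + 4 + 7 + 9) / 4 = 5.50

5.50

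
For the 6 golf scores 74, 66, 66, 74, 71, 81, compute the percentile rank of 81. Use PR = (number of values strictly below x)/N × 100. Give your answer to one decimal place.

N = 6.
Strictly below 81: 5. Equal to 81: 1.
PR = 5/6 × 100 = 83.3

83.3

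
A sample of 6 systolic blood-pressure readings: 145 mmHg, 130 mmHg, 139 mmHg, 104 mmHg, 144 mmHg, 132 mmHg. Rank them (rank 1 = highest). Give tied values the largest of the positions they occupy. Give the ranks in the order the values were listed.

1, 5, 3, 6, 2, 4

Sorted (descending): 145, 144, 139, 132, 130, 104
No ties — each value takes its position as its rank.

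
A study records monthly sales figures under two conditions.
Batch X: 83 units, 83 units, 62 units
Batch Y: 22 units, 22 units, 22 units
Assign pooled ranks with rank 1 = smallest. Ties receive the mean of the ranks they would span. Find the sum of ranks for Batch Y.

Sorted (ascending): 22, 22, 22, 62, 83, 83
The 3 values of 22 occupy positions 1–3 → average rank 2.
The 2 values of 83 occupy positions 5–6 → average rank (5+6)/2 = 5.5.
Batch Y values → pooled ranks: 22→2, 22→2, 22→2
Rank sum = 2 + 2 + 2 = 6

6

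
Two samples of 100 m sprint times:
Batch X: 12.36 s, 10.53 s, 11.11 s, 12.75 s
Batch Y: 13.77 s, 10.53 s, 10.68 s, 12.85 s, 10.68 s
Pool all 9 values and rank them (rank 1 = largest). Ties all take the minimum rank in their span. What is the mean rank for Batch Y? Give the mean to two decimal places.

Sorted (descending): 13.77, 12.85, 12.75, 12.36, 11.11, 10.68, 10.68, 10.53, 10.53
The 2 values of 10.68 occupy positions 6–7 → each gets rank 6.
The 2 values of 10.53 occupy positions 8–9 → each gets rank 8.
Batch Y values → pooled ranks: 13.77→1, 10.53→8, 10.68→6, 12.85→2, 10.68→6
Mean rank = (1 + 8 + 6 + 2 + 6) / 5 = 4.60

4.60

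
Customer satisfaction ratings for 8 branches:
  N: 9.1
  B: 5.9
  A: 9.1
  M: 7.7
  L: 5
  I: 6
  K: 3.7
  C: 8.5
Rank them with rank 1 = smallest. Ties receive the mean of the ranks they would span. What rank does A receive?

Sorted (ascending): 3.7, 5, 5.9, 6, 7.7, 8.5, 9.1, 9.1
The 2 values of 9.1 occupy positions 7–8 → average rank (7+8)/2 = 7.5.
A has value 9.1 → rank 7.5.

7.5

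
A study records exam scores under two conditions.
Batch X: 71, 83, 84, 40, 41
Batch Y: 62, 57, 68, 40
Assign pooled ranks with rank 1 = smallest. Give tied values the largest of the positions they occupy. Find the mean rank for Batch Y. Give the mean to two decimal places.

Sorted (ascending): 40, 40, 41, 57, 62, 68, 71, 83, 84
The 2 values of 40 occupy positions 1–2 → each gets rank 2.
Batch Y values → pooled ranks: 62→5, 57→4, 68→6, 40→2
Mean rank = (5 + 4 + 6 + 2) / 4 = 4.25

4.25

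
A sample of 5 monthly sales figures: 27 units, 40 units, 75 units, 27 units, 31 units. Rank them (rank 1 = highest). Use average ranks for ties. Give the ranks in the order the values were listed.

4.5, 2, 1, 4.5, 3

Sorted (descending): 75, 40, 31, 27, 27
The 2 values of 27 occupy positions 4–5 → average rank (4+5)/2 = 4.5.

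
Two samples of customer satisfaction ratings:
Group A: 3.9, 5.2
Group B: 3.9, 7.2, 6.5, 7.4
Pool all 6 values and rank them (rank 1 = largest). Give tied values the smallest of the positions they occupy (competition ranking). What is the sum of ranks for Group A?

9

Sorted (descending): 7.4, 7.2, 6.5, 5.2, 3.9, 3.9
The 2 values of 3.9 occupy positions 5–6 → each gets rank 5.
Group A values → pooled ranks: 3.9→5, 5.2→4
Rank sum = 5 + 4 = 9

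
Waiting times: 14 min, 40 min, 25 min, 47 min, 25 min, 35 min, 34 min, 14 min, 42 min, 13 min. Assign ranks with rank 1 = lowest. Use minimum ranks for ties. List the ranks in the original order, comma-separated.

Sorted (ascending): 13, 14, 14, 25, 25, 34, 35, 40, 42, 47
The 2 values of 14 occupy positions 2–3 → each gets rank 2.
The 2 values of 25 occupy positions 4–5 → each gets rank 4.

2, 8, 4, 10, 4, 7, 6, 2, 9, 1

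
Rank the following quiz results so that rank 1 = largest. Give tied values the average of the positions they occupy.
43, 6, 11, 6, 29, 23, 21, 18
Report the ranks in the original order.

1, 7.5, 6, 7.5, 2, 3, 4, 5

Sorted (descending): 43, 29, 23, 21, 18, 11, 6, 6
The 2 values of 6 occupy positions 7–8 → average rank (7+8)/2 = 7.5.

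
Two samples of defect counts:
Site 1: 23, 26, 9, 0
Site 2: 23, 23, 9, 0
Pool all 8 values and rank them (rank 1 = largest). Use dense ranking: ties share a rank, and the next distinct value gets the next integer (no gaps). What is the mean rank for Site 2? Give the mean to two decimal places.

2.75

Sorted (descending): 26, 23, 23, 23, 9, 9, 0, 0
The 3 values of 23 share dense rank 2.
The 2 values of 9 share dense rank 3.
The 2 values of 0 share dense rank 4.
Remaining distinct values take the next consecutive integers.
Site 2 values → pooled ranks: 23→2, 23→2, 9→3, 0→4
Mean rank = (2 + 2 + 3 + 4) / 4 = 2.75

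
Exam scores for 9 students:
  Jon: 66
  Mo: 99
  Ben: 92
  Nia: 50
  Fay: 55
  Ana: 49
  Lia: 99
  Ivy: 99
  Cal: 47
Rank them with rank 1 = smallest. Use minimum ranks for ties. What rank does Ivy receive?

7

Sorted (ascending): 47, 49, 50, 55, 66, 92, 99, 99, 99
The 3 values of 99 occupy positions 7–9 → each gets rank 7.
Ivy has value 99 → rank 7.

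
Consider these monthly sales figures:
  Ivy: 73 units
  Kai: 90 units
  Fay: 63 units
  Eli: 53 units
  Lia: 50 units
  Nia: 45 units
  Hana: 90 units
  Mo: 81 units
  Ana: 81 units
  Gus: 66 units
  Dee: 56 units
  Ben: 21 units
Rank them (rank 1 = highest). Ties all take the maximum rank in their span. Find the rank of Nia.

Sorted (descending): 90, 90, 81, 81, 73, 66, 63, 56, 53, 50, 45, 21
The 2 values of 90 occupy positions 1–2 → each gets rank 2.
The 2 values of 81 occupy positions 3–4 → each gets rank 4.
Nia has value 45 units → rank 11.

11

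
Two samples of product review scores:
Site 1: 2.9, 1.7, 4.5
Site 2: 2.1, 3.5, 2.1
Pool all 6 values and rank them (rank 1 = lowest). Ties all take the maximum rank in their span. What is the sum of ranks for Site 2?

Sorted (ascending): 1.7, 2.1, 2.1, 2.9, 3.5, 4.5
The 2 values of 2.1 occupy positions 2–3 → each gets rank 3.
Site 2 values → pooled ranks: 2.1→3, 3.5→5, 2.1→3
Rank sum = 3 + 5 + 3 = 11

11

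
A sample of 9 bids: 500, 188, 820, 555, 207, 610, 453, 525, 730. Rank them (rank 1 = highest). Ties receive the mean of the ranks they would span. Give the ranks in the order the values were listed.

Sorted (descending): 820, 730, 610, 555, 525, 500, 453, 207, 188
No ties — each value takes its position as its rank.

6, 9, 1, 4, 8, 3, 7, 5, 2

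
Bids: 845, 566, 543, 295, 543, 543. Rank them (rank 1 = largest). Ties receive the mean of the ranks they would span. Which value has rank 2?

Sorted (descending): 845, 566, 543, 543, 543, 295
The 3 values of 543 occupy positions 3–5 → average rank 4.
Rank 2 → value 566.

566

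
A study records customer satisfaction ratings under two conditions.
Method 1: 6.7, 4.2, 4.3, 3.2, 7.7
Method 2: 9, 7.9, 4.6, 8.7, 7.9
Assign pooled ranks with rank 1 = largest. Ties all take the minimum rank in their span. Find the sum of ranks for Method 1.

Sorted (descending): 9, 8.7, 7.9, 7.9, 7.7, 6.7, 4.6, 4.3, 4.2, 3.2
The 2 values of 7.9 occupy positions 3–4 → each gets rank 3.
Method 1 values → pooled ranks: 6.7→6, 4.2→9, 4.3→8, 3.2→10, 7.7→5
Rank sum = 6 + 9 + 8 + 10 + 5 = 38

38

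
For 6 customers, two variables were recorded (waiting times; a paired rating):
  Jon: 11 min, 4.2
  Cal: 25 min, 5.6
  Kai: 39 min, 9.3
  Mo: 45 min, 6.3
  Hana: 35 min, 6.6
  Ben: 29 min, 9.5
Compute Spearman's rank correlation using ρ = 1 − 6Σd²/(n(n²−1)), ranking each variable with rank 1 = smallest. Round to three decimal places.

Ranks of variable 1: 1, 2, 5, 6, 4, 3
Ranks of variable 2: 1, 2, 5, 3, 4, 6
d = r₁ − r₂: 0, 0, 0, 3, 0, -3
d²: 0, 0, 0, 9, 0, 9; Σd² = 18
ρ = 1 − 6·18/(6·35) = 1 − 108/210 = 0.486

0.486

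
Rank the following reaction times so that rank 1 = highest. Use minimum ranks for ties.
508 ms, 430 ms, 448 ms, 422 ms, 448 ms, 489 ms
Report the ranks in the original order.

Sorted (descending): 508, 489, 448, 448, 430, 422
The 2 values of 448 occupy positions 3–4 → each gets rank 3.

1, 5, 3, 6, 3, 2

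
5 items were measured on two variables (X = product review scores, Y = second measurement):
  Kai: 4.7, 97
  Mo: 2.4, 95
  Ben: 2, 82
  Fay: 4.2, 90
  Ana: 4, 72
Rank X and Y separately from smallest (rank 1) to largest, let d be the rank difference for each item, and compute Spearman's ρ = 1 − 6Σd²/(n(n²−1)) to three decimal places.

Ranks of variable 1: 5, 2, 1, 4, 3
Ranks of variable 2: 5, 4, 2, 3, 1
d = r₁ − r₂: 0, -2, -1, 1, 2
d²: 0, 4, 1, 1, 4; Σd² = 10
ρ = 1 − 6·10/(5·24) = 1 − 60/120 = 0.500

0.500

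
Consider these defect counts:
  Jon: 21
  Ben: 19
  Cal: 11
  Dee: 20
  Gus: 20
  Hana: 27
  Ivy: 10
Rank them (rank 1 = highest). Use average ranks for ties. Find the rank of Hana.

1

Sorted (descending): 27, 21, 20, 20, 19, 11, 10
The 2 values of 20 occupy positions 3–4 → average rank (3+4)/2 = 3.5.
Hana has value 27 → rank 1.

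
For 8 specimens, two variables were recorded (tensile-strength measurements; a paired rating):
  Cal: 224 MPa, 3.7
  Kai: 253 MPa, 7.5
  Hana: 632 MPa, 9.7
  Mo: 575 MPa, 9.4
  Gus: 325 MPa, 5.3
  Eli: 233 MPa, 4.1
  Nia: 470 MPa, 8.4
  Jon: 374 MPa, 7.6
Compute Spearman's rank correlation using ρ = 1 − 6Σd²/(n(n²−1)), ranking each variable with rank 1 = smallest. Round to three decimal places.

0.976

Ranks of variable 1: 1, 3, 8, 7, 4, 2, 6, 5
Ranks of variable 2: 1, 4, 8, 7, 3, 2, 6, 5
d = r₁ − r₂: 0, -1, 0, 0, 1, 0, 0, 0
d²: 0, 1, 0, 0, 1, 0, 0, 0; Σd² = 2
ρ = 1 − 6·2/(8·63) = 1 − 12/504 = 0.976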